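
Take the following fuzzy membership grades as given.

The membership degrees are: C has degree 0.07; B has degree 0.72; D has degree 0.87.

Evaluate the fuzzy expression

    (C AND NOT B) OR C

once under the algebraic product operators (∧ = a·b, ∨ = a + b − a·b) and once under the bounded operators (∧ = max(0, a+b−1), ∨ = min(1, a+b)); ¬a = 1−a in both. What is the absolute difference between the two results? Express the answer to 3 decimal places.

Under algebraic product:
  NOT B = 1 − 0.7200 = 0.2800
  C AND NOT B = a·b on (0.0700, 0.2800) = 0.0196
  (C AND NOT B) OR C = a + b − a·b on (0.0196, 0.0700) = 0.0882
  → value = 0.0882
Under bounded:
  NOT B = 1 − 0.72 = 0.28
  C AND NOT B = max(0, a+b−1) on (0.07, 0.28) = 0.00
  (C AND NOT B) OR C = min(1, a+b) on (0.00, 0.07) = 0.07
  → value = 0.0700
|0.0882 − 0.0700| = 0.018

0.018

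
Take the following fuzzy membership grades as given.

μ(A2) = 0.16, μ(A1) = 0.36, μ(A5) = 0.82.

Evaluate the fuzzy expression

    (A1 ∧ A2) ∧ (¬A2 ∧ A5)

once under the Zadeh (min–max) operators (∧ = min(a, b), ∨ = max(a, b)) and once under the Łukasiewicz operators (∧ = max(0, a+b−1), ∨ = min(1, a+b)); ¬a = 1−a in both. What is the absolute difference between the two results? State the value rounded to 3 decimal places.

0.160

Under Zadeh (min–max):
  A1 ∧ A2 = min(a, b) on (0.36, 0.16) = 0.16
  ¬A2 = 1 − 0.16 = 0.84
  ¬A2 ∧ A5 = min(a, b) on (0.84, 0.82) = 0.82
  (A1 ∧ A2) ∧ (¬A2 ∧ A5) = min(a, b) on (0.16, 0.82) = 0.16
  → value = 0.1600
Under Łukasiewicz:
  A1 ∧ A2 = max(0, a+b−1) on (0.36, 0.16) = 0.00
  ¬A2 = 1 − 0.16 = 0.84
  ¬A2 ∧ A5 = max(0, a+b−1) on (0.84, 0.82) = 0.66
  (A1 ∧ A2) ∧ (¬A2 ∧ A5) = max(0, a+b−1) on (0.00, 0.66) = 0.00
  → value = 0.0000
|0.1600 − 0.0000| = 0.160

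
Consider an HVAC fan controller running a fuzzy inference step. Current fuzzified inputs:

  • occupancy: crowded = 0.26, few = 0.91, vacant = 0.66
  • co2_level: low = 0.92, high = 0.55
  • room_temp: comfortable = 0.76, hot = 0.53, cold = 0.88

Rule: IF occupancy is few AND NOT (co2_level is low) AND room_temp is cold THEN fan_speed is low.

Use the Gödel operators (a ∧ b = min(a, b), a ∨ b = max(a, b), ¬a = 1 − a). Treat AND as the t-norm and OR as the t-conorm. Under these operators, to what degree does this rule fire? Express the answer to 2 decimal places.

firing strength: few=0.91, ¬low=1−0.92=0.08, cold=0.88; AND[min(a, b)] → w = 0.08

0.08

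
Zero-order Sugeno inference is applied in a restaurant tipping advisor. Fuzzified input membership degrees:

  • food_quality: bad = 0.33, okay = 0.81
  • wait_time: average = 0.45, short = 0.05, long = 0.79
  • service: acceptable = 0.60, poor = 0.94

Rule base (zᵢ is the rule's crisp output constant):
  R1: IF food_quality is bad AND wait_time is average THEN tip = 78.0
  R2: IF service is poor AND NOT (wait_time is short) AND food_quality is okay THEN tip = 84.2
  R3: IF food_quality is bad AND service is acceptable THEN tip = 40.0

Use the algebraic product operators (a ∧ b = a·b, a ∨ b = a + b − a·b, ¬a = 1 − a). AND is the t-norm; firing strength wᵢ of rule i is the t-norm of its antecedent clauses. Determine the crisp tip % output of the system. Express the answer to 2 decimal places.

R1 (z=78.0): bad=0.33, average=0.45; AND[a·b] → w = 0.1485
R2 (z=84.2): poor=0.94, ¬short=1−0.05=0.95, okay=0.81; AND[a·b] → w = 0.7233
R3 (z=40.0): bad=0.33, acceptable=0.60; AND[a·b] → w = 0.1980
Weighted average = (0.1485·78.0 + 0.7233·84.2 + 0.1980·40.0) / (0.1485 + 0.7233 + 0.1980)
  = 80.4074 / 1.0698 = 75.16

75.16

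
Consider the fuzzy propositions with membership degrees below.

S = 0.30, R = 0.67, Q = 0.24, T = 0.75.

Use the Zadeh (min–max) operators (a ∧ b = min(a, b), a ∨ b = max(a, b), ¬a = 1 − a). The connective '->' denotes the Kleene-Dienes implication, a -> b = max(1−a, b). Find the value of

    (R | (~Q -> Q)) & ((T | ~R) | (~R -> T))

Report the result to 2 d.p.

~Q = 1 − 0.24 = 0.76
~Q -> Q  [Kleene-Dienes: max(1−a, b)] with a=0.76, b=0.24 → 0.24
R | (~Q -> Q) = max(a, b) on (0.67, 0.24) = 0.67
~R = 1 − 0.67 = 0.33
T | ~R = max(a, b) on (0.75, 0.33) = 0.75
~R = 1 − 0.67 = 0.33
~R -> T  [Kleene-Dienes: max(1−a, b)] with a=0.33, b=0.75 → 0.75
(T | ~R) | (~R -> T) = max(a, b) on (0.75, 0.75) = 0.75
(R | (~Q -> Q)) & ((T | ~R) | (~R -> T)) = min(a, b) on (0.67, 0.75) = 0.67

0.67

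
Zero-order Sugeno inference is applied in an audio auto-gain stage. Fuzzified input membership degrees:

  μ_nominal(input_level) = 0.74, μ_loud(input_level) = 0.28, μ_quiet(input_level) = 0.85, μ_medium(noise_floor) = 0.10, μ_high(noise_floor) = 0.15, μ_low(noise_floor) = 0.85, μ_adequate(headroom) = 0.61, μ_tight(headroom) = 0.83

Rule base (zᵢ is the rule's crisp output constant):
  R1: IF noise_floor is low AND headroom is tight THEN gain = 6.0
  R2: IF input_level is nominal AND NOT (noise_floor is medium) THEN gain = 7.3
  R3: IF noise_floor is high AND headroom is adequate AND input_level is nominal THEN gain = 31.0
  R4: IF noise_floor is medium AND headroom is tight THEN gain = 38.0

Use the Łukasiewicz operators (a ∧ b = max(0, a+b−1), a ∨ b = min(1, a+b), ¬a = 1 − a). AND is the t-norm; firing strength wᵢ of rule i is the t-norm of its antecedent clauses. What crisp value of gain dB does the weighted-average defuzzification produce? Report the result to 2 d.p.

R1 (z=6.0): low=0.85, tight=0.83; AND[max(0, a+b−1)] → w = 0.68
R2 (z=7.3): nominal=0.74, ¬medium=1−0.10=0.90; AND[max(0, a+b−1)] → w = 0.64
R3 (z=31.0): high=0.15, adequate=0.61, nominal=0.74; AND[max(0, a+b−1)] → w = 0.00
R4 (z=38.0): medium=0.10, tight=0.83; AND[max(0, a+b−1)] → w = 0.00
Weighted average = (0.68·6.0 + 0.64·7.3 + 0.00·31.0 + 0.00·38.0) / (0.68 + 0.64 + 0.00 + 0.00)
  = 8.7520 / 1.3200 = 6.63

6.63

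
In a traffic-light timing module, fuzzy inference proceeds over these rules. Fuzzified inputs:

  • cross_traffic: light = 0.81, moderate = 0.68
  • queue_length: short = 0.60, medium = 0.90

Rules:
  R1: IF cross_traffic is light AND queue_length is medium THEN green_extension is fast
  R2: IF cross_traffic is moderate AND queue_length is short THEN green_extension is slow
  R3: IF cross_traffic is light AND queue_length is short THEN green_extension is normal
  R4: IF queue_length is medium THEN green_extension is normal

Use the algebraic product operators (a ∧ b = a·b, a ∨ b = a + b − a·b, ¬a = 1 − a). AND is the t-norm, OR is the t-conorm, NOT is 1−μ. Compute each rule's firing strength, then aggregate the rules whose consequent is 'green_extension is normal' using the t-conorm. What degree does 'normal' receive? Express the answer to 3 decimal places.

R1: light=0.81, medium=0.90; AND[a·b] → w = 0.7290
R2: moderate=0.68, short=0.60; AND[a·b] → w = 0.4080
R3: light=0.81, short=0.60; AND[a·b] → w = 0.4860
R4: medium=0.90 → w = 0.9000
Rules with consequent 'normal': {R3, R4} → strengths 0.4860, 0.9000
Aggregate via t-conorm [a + b − a·b]: 0.9486

0.949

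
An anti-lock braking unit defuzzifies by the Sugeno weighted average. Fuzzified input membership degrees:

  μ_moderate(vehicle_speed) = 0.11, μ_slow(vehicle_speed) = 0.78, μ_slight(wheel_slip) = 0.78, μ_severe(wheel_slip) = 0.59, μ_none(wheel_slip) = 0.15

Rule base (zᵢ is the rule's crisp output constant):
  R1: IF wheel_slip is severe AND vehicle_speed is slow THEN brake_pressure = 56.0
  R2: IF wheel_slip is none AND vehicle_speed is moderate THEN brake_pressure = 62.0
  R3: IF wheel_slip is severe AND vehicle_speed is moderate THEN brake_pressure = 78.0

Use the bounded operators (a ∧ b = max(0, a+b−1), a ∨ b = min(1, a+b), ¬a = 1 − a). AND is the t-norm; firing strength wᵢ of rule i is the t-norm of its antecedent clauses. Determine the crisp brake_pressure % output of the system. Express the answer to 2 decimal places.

56.00

R1 (z=56.0): severe=0.59, slow=0.78; AND[max(0, a+b−1)] → w = 0.37
R2 (z=62.0): none=0.15, moderate=0.11; AND[max(0, a+b−1)] → w = 0.00
R3 (z=78.0): severe=0.59, moderate=0.11; AND[max(0, a+b−1)] → w = 0.00
Weighted average = (0.37·56.0 + 0.00·62.0 + 0.00·78.0) / (0.37 + 0.00 + 0.00)
  = 20.7200 / 0.3700 = 56.00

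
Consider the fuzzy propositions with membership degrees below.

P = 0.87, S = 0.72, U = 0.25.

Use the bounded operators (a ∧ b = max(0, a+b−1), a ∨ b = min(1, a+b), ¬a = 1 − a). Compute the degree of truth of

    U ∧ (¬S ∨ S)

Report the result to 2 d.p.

¬S = 1 − 0.72 = 0.28
¬S ∨ S = min(1, a+b) on (0.28, 0.72) = 1.00
U ∧ (¬S ∨ S) = max(0, a+b−1) on (0.25, 1.00) = 0.25

0.25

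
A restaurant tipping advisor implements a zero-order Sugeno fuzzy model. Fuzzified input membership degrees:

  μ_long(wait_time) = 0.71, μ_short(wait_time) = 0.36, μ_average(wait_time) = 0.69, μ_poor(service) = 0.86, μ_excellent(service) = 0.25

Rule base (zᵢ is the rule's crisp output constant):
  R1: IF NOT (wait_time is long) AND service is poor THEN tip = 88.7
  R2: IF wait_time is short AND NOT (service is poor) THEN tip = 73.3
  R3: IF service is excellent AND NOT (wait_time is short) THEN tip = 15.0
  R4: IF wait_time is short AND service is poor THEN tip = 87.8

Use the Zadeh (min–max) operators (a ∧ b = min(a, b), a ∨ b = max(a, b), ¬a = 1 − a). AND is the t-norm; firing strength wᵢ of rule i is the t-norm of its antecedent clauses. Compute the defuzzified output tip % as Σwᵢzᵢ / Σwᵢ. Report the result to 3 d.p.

68.599

R1 (z=88.7): ¬long=1−0.71=0.29, poor=0.86; AND[min(a, b)] → w = 0.29
R2 (z=73.3): short=0.36, ¬poor=1−0.86=0.14; AND[min(a, b)] → w = 0.14
R3 (z=15.0): excellent=0.25, ¬short=1−0.36=0.64; AND[min(a, b)] → w = 0.25
R4 (z=87.8): short=0.36, poor=0.86; AND[min(a, b)] → w = 0.36
Weighted average = (0.29·88.7 + 0.14·73.3 + 0.25·15.0 + 0.36·87.8) / (0.29 + 0.14 + 0.25 + 0.36)
  = 71.3430 / 1.0400 = 68.599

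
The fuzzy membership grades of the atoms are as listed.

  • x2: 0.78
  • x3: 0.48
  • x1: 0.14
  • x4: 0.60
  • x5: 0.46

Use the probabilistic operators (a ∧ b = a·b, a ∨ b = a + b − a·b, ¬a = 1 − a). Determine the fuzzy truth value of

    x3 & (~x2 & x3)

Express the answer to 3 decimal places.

0.051

~x2 = 1 − 0.7800 = 0.2200
~x2 & x3 = a·b on (0.2200, 0.4800) = 0.1056
x3 & (~x2 & x3) = a·b on (0.4800, 0.1056) = 0.0507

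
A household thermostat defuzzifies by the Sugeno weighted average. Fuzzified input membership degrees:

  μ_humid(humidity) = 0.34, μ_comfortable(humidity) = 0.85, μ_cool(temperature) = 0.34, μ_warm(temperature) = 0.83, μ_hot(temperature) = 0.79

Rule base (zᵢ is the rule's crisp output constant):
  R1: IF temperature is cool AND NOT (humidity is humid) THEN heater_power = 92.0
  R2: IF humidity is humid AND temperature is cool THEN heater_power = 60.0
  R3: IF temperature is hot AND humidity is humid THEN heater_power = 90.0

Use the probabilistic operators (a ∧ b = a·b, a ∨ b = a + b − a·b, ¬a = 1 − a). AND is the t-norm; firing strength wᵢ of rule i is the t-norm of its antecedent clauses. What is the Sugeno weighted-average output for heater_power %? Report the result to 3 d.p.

R1 (z=92.0): cool=0.34, ¬humid=1−0.34=0.66; AND[a·b] → w = 0.2244
R2 (z=60.0): humid=0.34, cool=0.34; AND[a·b] → w = 0.1156
R3 (z=90.0): hot=0.79, humid=0.34; AND[a·b] → w = 0.2686
Weighted average = (0.2244·92.0 + 0.1156·60.0 + 0.2686·90.0) / (0.2244 + 0.1156 + 0.2686)
  = 51.7548 / 0.6086 = 85.039

85.039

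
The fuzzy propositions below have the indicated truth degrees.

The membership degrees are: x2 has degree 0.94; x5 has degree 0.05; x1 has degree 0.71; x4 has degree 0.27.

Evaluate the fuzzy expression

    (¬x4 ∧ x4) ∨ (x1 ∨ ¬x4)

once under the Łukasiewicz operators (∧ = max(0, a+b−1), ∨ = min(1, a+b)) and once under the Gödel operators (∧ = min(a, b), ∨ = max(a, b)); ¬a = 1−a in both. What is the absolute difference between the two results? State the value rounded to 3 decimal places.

0.270

Under Łukasiewicz:
  ¬x4 = 1 − 0.27 = 0.73
  ¬x4 ∧ x4 = max(0, a+b−1) on (0.73, 0.27) = 0.00
  ¬x4 = 1 − 0.27 = 0.73
  x1 ∨ ¬x4 = min(1, a+b) on (0.71, 0.73) = 1.00
  (¬x4 ∧ x4) ∨ (x1 ∨ ¬x4) = min(1, a+b) on (0.00, 1.00) = 1.00
  → value = 1.0000
Under Gödel:
  ¬x4 = 1 − 0.27 = 0.73
  ¬x4 ∧ x4 = min(a, b) on (0.73, 0.27) = 0.27
  ¬x4 = 1 − 0.27 = 0.73
  x1 ∨ ¬x4 = max(a, b) on (0.71, 0.73) = 0.73
  (¬x4 ∧ x4) ∨ (x1 ∨ ¬x4) = max(a, b) on (0.27, 0.73) = 0.73
  → value = 0.7300
|1.0000 − 0.7300| = 0.270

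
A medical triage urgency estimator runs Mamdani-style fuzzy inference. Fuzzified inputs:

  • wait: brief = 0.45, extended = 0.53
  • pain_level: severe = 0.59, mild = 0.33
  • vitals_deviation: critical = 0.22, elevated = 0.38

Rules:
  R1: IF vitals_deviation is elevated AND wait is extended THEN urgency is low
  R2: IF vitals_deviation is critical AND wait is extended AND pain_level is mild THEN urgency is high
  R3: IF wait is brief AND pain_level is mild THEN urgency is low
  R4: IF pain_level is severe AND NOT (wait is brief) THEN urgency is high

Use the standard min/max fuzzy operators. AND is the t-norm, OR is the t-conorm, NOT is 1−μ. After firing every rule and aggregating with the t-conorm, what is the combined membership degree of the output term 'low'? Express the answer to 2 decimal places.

R1: elevated=0.38, extended=0.53; AND[min(a, b)] → w = 0.38
R2: critical=0.22, extended=0.53, mild=0.33; AND[min(a, b)] → w = 0.22
R3: brief=0.45, mild=0.33; AND[min(a, b)] → w = 0.33
R4: severe=0.59, ¬brief=1−0.45=0.55; AND[min(a, b)] → w = 0.55
Rules with consequent 'low': {R1, R3} → strengths 0.38, 0.33
Aggregate via t-conorm [max(a, b)]: 0.38

0.38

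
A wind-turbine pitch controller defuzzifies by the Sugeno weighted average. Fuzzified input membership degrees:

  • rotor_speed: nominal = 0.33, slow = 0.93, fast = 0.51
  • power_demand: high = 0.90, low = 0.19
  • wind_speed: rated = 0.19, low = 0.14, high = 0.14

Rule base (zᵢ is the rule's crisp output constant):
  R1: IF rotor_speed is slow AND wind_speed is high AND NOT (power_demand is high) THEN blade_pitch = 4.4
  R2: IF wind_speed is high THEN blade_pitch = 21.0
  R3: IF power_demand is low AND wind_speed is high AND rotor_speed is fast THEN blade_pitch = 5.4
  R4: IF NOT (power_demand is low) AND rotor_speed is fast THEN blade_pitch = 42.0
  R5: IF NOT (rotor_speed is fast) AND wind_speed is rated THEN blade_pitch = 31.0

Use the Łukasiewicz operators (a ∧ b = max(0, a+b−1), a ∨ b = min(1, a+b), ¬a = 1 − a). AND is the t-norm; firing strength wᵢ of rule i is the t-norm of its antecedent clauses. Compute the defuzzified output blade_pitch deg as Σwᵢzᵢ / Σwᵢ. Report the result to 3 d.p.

35.609

R1 (z=4.4): slow=0.93, high=0.14, ¬high=1−0.90=0.10; AND[max(0, a+b−1)] → w = 0.00
R2 (z=21.0): high=0.14 → w = 0.14
R3 (z=5.4): low=0.19, high=0.14, fast=0.51; AND[max(0, a+b−1)] → w = 0.00
R4 (z=42.0): ¬low=1−0.19=0.81, fast=0.51; AND[max(0, a+b−1)] → w = 0.32
R5 (z=31.0): ¬fast=1−0.51=0.49, rated=0.19; AND[max(0, a+b−1)] → w = 0.00
Weighted average = (0.00·4.4 + 0.14·21.0 + 0.00·5.4 + 0.32·42.0 + 0.00·31.0) / (0.00 + 0.14 + 0.00 + 0.32 + 0.00)
  = 16.3800 / 0.4600 = 35.609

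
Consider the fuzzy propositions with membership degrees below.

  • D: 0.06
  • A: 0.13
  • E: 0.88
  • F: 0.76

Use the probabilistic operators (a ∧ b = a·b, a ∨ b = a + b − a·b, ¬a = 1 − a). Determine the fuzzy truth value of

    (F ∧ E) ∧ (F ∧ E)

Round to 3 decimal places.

F ∧ E = a·b on (0.7600, 0.8800) = 0.6688
F ∧ E = a·b on (0.7600, 0.8800) = 0.6688
(F ∧ E) ∧ (F ∧ E) = a·b on (0.6688, 0.6688) = 0.4473

0.447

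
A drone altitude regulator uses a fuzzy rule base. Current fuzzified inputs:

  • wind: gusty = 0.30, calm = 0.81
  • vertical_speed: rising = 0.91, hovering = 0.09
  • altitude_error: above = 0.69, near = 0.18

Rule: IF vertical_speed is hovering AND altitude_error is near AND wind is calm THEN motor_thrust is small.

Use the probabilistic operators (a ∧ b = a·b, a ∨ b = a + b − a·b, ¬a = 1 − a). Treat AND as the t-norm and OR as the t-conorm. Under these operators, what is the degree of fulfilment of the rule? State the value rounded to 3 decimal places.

firing strength: hovering=0.09, near=0.18, calm=0.81; AND[a·b] → w = 0.0131

0.013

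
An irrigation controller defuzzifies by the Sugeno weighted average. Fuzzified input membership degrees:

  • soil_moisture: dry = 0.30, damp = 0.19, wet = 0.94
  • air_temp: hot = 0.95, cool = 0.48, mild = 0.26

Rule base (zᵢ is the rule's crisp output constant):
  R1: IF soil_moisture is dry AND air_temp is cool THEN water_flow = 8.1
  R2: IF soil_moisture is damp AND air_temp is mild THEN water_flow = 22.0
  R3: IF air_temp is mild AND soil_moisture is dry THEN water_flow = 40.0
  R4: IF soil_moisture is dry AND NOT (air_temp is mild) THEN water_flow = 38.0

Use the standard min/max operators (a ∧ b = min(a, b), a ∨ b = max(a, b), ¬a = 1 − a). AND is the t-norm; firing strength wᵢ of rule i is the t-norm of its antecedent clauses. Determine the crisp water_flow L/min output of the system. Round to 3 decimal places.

27.057

R1 (z=8.1): dry=0.30, cool=0.48; AND[min(a, b)] → w = 0.30
R2 (z=22.0): damp=0.19, mild=0.26; AND[min(a, b)] → w = 0.19
R3 (z=40.0): mild=0.26, dry=0.30; AND[min(a, b)] → w = 0.26
R4 (z=38.0): dry=0.30, ¬mild=1−0.26=0.74; AND[min(a, b)] → w = 0.30
Weighted average = (0.30·8.1 + 0.19·22.0 + 0.26·40.0 + 0.30·38.0) / (0.30 + 0.19 + 0.26 + 0.30)
  = 28.4100 / 1.0500 = 27.057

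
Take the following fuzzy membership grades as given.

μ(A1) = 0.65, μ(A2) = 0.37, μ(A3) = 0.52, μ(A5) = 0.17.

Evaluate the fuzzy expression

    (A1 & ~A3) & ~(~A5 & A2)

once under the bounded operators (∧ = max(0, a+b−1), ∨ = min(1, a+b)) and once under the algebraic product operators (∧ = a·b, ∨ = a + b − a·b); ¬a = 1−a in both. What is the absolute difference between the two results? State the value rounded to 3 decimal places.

Under bounded:
  ~A3 = 1 − 0.52 = 0.48
  A1 & ~A3 = max(0, a+b−1) on (0.65, 0.48) = 0.13
  ~A5 = 1 − 0.17 = 0.83
  ~A5 & A2 = max(0, a+b−1) on (0.83, 0.37) = 0.20
  ~(~A5 & A2) = 1 − 0.20 = 0.80
  (A1 & ~A3) & ~(~A5 & A2) = max(0, a+b−1) on (0.13, 0.80) = 0.00
  → value = 0.0000
Under algebraic product:
  ~A3 = 1 − 0.5200 = 0.4800
  A1 & ~A3 = a·b on (0.6500, 0.4800) = 0.3120
  ~A5 = 1 − 0.1700 = 0.8300
  ~A5 & A2 = a·b on (0.8300, 0.3700) = 0.3071
  ~(~A5 & A2) = 1 − 0.3071 = 0.6929
  (A1 & ~A3) & ~(~A5 & A2) = a·b on (0.3120, 0.6929) = 0.2162
  → value = 0.2162
|0.0000 − 0.2162| = 0.216

0.216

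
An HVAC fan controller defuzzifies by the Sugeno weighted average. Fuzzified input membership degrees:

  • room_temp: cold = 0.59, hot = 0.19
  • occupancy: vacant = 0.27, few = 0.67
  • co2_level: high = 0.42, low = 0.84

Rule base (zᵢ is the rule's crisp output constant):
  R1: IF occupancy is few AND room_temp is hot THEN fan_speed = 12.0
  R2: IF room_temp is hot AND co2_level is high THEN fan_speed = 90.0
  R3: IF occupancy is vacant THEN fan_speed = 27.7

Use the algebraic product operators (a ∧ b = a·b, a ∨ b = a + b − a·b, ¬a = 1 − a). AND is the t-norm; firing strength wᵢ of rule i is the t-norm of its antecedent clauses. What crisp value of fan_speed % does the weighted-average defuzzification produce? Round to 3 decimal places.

33.931

R1 (z=12.0): few=0.67, hot=0.19; AND[a·b] → w = 0.1273
R2 (z=90.0): hot=0.19, high=0.42; AND[a·b] → w = 0.0798
R3 (z=27.7): vacant=0.27 → w = 0.2700
Weighted average = (0.1273·12.0 + 0.0798·90.0 + 0.2700·27.7) / (0.1273 + 0.0798 + 0.2700)
  = 16.1886 / 0.4771 = 33.931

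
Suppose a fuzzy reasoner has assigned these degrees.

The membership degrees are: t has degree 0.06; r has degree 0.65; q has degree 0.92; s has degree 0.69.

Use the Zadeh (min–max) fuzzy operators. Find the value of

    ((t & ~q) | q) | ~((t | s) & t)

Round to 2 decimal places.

~q = 1 − 0.92 = 0.08
t & ~q = min(a, b) on (0.06, 0.08) = 0.06
(t & ~q) | q = max(a, b) on (0.06, 0.92) = 0.92
t | s = max(a, b) on (0.06, 0.69) = 0.69
(t | s) & t = min(a, b) on (0.69, 0.06) = 0.06
~((t | s) & t) = 1 − 0.06 = 0.94
((t & ~q) | q) | ~((t | s) & t) = max(a, b) on (0.92, 0.94) = 0.94

0.94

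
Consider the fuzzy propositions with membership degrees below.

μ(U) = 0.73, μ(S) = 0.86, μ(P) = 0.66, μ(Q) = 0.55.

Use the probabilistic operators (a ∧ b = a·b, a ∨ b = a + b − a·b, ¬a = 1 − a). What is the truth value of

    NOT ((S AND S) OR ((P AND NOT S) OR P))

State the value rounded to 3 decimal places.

0.080

S AND S = a·b on (0.8600, 0.8600) = 0.7396
NOT S = 1 − 0.8600 = 0.1400
P AND NOT S = a·b on (0.6600, 0.1400) = 0.0924
(P AND NOT S) OR P = a + b − a·b on (0.0924, 0.6600) = 0.6914
(S AND S) OR ((P AND NOT S) OR P) = a + b − a·b on (0.7396, 0.6914) = 0.9196
NOT ((S AND S) OR ((P AND NOT S) OR P)) = 1 − 0.9196 = 0.0804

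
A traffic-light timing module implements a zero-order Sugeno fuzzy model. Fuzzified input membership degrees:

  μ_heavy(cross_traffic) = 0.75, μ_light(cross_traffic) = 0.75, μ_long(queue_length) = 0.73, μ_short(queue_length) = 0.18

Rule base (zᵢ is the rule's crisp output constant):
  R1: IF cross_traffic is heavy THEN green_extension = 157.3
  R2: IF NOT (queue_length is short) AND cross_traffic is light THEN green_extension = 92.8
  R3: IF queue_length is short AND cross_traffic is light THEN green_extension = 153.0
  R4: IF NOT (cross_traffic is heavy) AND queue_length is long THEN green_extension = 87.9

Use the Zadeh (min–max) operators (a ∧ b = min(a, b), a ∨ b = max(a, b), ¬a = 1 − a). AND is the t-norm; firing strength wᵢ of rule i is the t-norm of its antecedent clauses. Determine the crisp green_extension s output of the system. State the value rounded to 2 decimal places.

122.84

R1 (z=157.3): heavy=0.75 → w = 0.75
R2 (z=92.8): ¬short=1−0.18=0.82, light=0.75; AND[min(a, b)] → w = 0.75
R3 (z=153.0): short=0.18, light=0.75; AND[min(a, b)] → w = 0.18
R4 (z=87.9): ¬heavy=1−0.75=0.25, long=0.73; AND[min(a, b)] → w = 0.25
Weighted average = (0.75·157.3 + 0.75·92.8 + 0.18·153.0 + 0.25·87.9) / (0.75 + 0.75 + 0.18 + 0.25)
  = 237.0900 / 1.9300 = 122.84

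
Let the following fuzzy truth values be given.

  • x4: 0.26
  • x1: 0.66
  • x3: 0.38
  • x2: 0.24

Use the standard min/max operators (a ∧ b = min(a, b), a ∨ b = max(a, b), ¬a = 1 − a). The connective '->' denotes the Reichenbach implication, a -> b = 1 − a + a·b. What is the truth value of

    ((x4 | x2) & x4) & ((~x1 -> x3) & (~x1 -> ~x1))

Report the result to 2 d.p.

x4 | x2 = max(a, b) on (0.26, 0.24) = 0.26
(x4 | x2) & x4 = min(a, b) on (0.26, 0.26) = 0.26
~x1 = 1 − 0.66 = 0.34
~x1 -> x3  [Reichenbach: 1 − a + a·b] with a=0.34, b=0.38 → 0.79
~x1 = 1 − 0.66 = 0.34
~x1 = 1 − 0.66 = 0.34
~x1 -> ~x1  [Reichenbach: 1 − a + a·b] with a=0.34, b=0.34 → 0.78
(~x1 -> x3) & (~x1 -> ~x1) = min(a, b) on (0.79, 0.78) = 0.78
((x4 | x2) & x4) & ((~x1 -> x3) & (~x1 -> ~x1)) = min(a, b) on (0.26, 0.78) = 0.26

0.26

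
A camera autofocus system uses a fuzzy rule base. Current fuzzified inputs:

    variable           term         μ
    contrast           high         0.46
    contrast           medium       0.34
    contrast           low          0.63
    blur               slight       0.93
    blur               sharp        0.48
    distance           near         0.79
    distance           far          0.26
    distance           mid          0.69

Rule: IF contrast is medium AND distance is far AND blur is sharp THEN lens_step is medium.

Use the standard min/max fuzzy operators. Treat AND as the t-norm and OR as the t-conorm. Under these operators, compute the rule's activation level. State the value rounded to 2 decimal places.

firing strength: medium=0.34, far=0.26, sharp=0.48; AND[min(a, b)] → w = 0.26

0.26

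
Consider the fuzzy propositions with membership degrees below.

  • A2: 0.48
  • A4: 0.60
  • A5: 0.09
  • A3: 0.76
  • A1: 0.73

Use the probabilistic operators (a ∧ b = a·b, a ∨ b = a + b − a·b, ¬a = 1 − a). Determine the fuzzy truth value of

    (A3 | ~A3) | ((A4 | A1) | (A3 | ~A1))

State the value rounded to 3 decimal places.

0.997

~A3 = 1 − 0.7600 = 0.2400
A3 | ~A3 = a + b − a·b on (0.7600, 0.2400) = 0.8176
A4 | A1 = a + b − a·b on (0.6000, 0.7300) = 0.8920
~A1 = 1 − 0.7300 = 0.2700
A3 | ~A1 = a + b − a·b on (0.7600, 0.2700) = 0.8248
(A4 | A1) | (A3 | ~A1) = a + b − a·b on (0.8920, 0.8248) = 0.9811
(A3 | ~A3) | ((A4 | A1) | (A3 | ~A1)) = a + b − a·b on (0.8176, 0.9811) = 0.9965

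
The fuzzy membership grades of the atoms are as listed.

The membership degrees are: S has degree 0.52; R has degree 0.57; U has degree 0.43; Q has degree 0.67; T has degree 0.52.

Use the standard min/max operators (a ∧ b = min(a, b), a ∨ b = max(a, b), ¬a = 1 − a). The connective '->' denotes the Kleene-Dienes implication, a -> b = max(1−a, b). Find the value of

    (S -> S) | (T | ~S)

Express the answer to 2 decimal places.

0.52

S -> S  [Kleene-Dienes: max(1−a, b)] with a=0.52, b=0.52 → 0.52
~S = 1 − 0.52 = 0.48
T | ~S = max(a, b) on (0.52, 0.48) = 0.52
(S -> S) | (T | ~S) = max(a, b) on (0.52, 0.52) = 0.52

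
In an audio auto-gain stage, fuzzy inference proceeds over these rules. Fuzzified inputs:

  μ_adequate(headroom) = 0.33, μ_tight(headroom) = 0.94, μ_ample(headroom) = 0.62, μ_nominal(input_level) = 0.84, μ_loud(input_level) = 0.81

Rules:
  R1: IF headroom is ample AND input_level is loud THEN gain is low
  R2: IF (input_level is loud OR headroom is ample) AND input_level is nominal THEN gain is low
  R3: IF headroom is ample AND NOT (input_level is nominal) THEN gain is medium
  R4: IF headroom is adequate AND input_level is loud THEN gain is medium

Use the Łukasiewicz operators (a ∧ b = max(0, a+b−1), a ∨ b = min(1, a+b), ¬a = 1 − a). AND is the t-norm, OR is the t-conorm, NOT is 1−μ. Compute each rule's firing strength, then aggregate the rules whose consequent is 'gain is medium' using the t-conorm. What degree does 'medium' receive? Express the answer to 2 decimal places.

0.14

R1: ample=0.62, loud=0.81; AND[max(0, a+b−1)] → w = 0.43
R2: (loud=0.81 OR ample=0.62) = 1.00; AND[max(0, a+b−1)] with nominal=0.84 → w = 0.84
R3: ample=0.62, ¬nominal=1−0.84=0.16; AND[max(0, a+b−1)] → w = 0.00
R4: adequate=0.33, loud=0.81; AND[max(0, a+b−1)] → w = 0.14
Rules with consequent 'medium': {R3, R4} → strengths 0.00, 0.14
Aggregate via t-conorm [min(1, a+b)]: 0.14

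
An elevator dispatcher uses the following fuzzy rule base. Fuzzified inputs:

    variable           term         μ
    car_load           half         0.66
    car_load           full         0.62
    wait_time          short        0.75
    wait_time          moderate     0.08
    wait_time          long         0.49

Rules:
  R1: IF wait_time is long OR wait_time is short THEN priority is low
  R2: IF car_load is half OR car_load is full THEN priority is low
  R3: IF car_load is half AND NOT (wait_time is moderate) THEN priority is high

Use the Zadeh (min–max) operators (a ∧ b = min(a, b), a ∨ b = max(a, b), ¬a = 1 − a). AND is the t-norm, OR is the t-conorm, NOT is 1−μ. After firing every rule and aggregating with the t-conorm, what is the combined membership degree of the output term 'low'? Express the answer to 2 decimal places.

0.75

R1: long=0.49, short=0.75; OR[max(a, b)] → w = 0.75
R2: half=0.66, full=0.62; OR[max(a, b)] → w = 0.66
R3: half=0.66, ¬moderate=1−0.08=0.92; AND[min(a, b)] → w = 0.66
Rules with consequent 'low': {R1, R2} → strengths 0.75, 0.66
Aggregate via t-conorm [max(a, b)]: 0.75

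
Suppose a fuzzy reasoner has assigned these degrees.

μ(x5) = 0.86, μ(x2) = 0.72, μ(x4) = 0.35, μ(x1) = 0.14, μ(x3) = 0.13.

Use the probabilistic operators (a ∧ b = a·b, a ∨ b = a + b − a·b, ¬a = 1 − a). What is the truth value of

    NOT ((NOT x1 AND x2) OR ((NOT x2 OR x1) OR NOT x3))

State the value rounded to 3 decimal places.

NOT x1 = 1 − 0.1400 = 0.8600
NOT x1 AND x2 = a·b on (0.8600, 0.7200) = 0.6192
NOT x2 = 1 − 0.7200 = 0.2800
NOT x2 OR x1 = a + b − a·b on (0.2800, 0.1400) = 0.3808
NOT x3 = 1 − 0.1300 = 0.8700
(NOT x2 OR x1) OR NOT x3 = a + b − a·b on (0.3808, 0.8700) = 0.9195
(NOT x1 AND x2) OR ((NOT x2 OR x1) OR NOT x3) = a + b − a·b on (0.6192, 0.9195) = 0.9693
NOT ((NOT x1 AND x2) OR ((NOT x2 OR x1) OR NOT x3)) = 1 − 0.9693 = 0.0307

0.031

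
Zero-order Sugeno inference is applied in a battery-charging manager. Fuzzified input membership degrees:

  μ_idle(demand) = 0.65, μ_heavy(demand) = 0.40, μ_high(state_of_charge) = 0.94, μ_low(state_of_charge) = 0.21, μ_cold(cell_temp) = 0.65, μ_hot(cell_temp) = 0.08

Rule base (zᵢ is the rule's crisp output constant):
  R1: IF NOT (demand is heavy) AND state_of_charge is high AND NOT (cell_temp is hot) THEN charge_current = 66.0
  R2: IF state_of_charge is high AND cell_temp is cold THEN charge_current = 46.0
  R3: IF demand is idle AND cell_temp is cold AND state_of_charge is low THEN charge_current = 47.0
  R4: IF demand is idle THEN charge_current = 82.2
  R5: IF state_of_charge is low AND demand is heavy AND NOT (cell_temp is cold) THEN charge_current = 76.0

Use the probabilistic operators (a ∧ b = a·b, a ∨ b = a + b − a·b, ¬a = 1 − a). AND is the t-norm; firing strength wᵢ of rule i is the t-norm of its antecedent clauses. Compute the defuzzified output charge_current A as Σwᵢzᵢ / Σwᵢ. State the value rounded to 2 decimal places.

64.38

R1 (z=66.0): ¬heavy=1−0.40=0.60, high=0.94, ¬hot=1−0.08=0.92; AND[a·b] → w = 0.5189
R2 (z=46.0): high=0.94, cold=0.65; AND[a·b] → w = 0.6110
R3 (z=47.0): idle=0.65, cold=0.65, low=0.21; AND[a·b] → w = 0.0887
R4 (z=82.2): idle=0.65 → w = 0.6500
R5 (z=76.0): low=0.21, heavy=0.40, ¬cold=1−0.65=0.35; AND[a·b] → w = 0.0294
Weighted average = (0.5189·66.0 + 0.6110·46.0 + 0.0887·47.0 + 0.6500·82.2 + 0.0294·76.0) / (0.5189 + 0.6110 + 0.0887 + 0.6500 + 0.0294)
  = 122.1866 / 1.8980 = 64.38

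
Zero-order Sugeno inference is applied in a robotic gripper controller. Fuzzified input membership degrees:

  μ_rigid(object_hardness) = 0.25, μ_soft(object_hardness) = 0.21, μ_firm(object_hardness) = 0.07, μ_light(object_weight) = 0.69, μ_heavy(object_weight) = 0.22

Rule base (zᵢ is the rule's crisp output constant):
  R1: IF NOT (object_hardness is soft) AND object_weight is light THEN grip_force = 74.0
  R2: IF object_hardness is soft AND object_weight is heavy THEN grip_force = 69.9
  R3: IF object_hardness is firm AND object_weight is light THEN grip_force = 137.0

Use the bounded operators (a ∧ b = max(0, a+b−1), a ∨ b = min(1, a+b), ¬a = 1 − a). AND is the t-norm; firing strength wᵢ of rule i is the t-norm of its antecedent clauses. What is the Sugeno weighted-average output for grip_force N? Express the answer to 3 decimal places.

R1 (z=74.0): ¬soft=1−0.21=0.79, light=0.69; AND[max(0, a+b−1)] → w = 0.48
R2 (z=69.9): soft=0.21, heavy=0.22; AND[max(0, a+b−1)] → w = 0.00
R3 (z=137.0): firm=0.07, light=0.69; AND[max(0, a+b−1)] → w = 0.00
Weighted average = (0.48·74.0 + 0.00·69.9 + 0.00·137.0) / (0.48 + 0.00 + 0.00)
  = 35.5200 / 0.4800 = 74.000

74.000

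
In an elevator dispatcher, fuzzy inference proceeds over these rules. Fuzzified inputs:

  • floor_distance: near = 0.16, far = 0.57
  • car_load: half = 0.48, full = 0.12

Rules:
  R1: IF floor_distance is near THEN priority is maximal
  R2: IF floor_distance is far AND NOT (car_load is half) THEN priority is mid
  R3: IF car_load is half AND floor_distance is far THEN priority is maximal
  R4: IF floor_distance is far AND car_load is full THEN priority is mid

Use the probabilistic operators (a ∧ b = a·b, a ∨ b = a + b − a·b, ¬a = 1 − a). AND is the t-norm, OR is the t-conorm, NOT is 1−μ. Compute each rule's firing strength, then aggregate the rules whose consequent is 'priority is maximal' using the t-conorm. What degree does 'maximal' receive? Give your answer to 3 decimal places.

R1: near=0.16 → w = 0.1600
R2: far=0.57, ¬half=1−0.48=0.52; AND[a·b] → w = 0.2964
R3: half=0.48, far=0.57; AND[a·b] → w = 0.2736
R4: far=0.57, full=0.12; AND[a·b] → w = 0.0684
Rules with consequent 'maximal': {R1, R3} → strengths 0.1600, 0.2736
Aggregate via t-conorm [a + b − a·b]: 0.3898

0.390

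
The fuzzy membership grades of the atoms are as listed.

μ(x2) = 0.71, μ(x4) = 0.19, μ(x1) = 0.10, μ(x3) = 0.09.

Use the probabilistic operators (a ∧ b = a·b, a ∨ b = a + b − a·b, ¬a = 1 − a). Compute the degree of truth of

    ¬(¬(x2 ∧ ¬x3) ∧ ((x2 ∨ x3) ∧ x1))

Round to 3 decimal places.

¬x3 = 1 − 0.0900 = 0.9100
x2 ∧ ¬x3 = a·b on (0.7100, 0.9100) = 0.6461
¬(x2 ∧ ¬x3) = 1 − 0.6461 = 0.3539
x2 ∨ x3 = a + b − a·b on (0.7100, 0.0900) = 0.7361
(x2 ∨ x3) ∧ x1 = a·b on (0.7361, 0.1000) = 0.0736
¬(x2 ∧ ¬x3) ∧ ((x2 ∨ x3) ∧ x1) = a·b on (0.3539, 0.0736) = 0.0261
¬(¬(x2 ∧ ¬x3) ∧ ((x2 ∨ x3) ∧ x1)) = 1 − 0.0261 = 0.9739

0.974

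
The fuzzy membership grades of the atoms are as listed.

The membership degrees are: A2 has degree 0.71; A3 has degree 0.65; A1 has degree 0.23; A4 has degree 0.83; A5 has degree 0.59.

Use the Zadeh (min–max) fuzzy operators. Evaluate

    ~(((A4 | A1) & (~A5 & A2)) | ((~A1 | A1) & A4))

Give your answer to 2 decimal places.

A4 | A1 = max(a, b) on (0.83, 0.23) = 0.83
~A5 = 1 − 0.59 = 0.41
~A5 & A2 = min(a, b) on (0.41, 0.71) = 0.41
(A4 | A1) & (~A5 & A2) = min(a, b) on (0.83, 0.41) = 0.41
~A1 = 1 − 0.23 = 0.77
~A1 | A1 = max(a, b) on (0.77, 0.23) = 0.77
(~A1 | A1) & A4 = min(a, b) on (0.77, 0.83) = 0.77
((A4 | A1) & (~A5 & A2)) | ((~A1 | A1) & A4) = max(a, b) on (0.41, 0.77) = 0.77
~(((A4 | A1) & (~A5 & A2)) | ((~A1 | A1) & A4)) = 1 − 0.77 = 0.23

0.23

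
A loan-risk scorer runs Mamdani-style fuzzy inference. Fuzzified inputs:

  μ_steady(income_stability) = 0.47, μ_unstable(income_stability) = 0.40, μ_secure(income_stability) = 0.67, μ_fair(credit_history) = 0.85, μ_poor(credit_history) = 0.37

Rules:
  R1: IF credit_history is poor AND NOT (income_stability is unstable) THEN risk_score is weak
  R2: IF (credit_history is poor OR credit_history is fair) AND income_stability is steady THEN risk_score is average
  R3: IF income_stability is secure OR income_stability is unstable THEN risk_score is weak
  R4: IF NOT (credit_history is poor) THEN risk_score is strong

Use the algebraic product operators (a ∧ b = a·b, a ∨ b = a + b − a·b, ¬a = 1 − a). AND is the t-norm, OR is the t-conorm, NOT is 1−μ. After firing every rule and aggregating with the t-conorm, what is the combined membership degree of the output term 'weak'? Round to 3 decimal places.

R1: poor=0.37, ¬unstable=1−0.40=0.60; AND[a·b] → w = 0.2220
R2: (poor=0.37 OR fair=0.85) = 0.9055; AND[a·b] with steady=0.47 → w = 0.4256
R3: secure=0.67, unstable=0.40; OR[a + b − a·b] → w = 0.8020
R4: ¬poor=1−0.37=0.63 → w = 0.6300
Rules with consequent 'weak': {R1, R3} → strengths 0.2220, 0.8020
Aggregate via t-conorm [a + b − a·b]: 0.8460

0.846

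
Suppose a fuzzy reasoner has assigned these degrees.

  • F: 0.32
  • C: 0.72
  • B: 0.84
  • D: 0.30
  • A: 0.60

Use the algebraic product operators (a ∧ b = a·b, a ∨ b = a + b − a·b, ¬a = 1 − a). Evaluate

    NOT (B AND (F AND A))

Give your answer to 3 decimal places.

F AND A = a·b on (0.3200, 0.6000) = 0.1920
B AND (F AND A) = a·b on (0.8400, 0.1920) = 0.1613
NOT (B AND (F AND A)) = 1 − 0.1613 = 0.8387

0.839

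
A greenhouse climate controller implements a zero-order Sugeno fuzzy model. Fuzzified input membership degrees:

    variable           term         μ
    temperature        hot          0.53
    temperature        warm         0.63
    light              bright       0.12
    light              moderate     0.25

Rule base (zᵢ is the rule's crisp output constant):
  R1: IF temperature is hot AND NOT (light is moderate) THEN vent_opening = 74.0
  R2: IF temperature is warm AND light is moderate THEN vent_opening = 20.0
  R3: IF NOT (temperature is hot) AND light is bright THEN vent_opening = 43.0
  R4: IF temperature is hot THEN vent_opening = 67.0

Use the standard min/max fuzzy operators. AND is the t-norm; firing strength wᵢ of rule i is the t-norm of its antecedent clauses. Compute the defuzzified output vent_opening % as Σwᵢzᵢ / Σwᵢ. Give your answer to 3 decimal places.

59.364

R1 (z=74.0): hot=0.53, ¬moderate=1−0.25=0.75; AND[min(a, b)] → w = 0.53
R2 (z=20.0): warm=0.63, moderate=0.25; AND[min(a, b)] → w = 0.25
R3 (z=43.0): ¬hot=1−0.53=0.47, bright=0.12; AND[min(a, b)] → w = 0.12
R4 (z=67.0): hot=0.53 → w = 0.53
Weighted average = (0.53·74.0 + 0.25·20.0 + 0.12·43.0 + 0.53·67.0) / (0.53 + 0.25 + 0.12 + 0.53)
  = 84.8900 / 1.4300 = 59.364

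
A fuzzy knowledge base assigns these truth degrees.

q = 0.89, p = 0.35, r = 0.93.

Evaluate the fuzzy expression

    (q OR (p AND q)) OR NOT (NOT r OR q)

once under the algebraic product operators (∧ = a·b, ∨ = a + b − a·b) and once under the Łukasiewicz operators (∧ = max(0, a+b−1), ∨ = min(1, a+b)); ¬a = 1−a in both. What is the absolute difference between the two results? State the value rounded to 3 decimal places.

0.068

Under algebraic product:
  p AND q = a·b on (0.3500, 0.8900) = 0.3115
  q OR (p AND q) = a + b − a·b on (0.8900, 0.3115) = 0.9243
  NOT r = 1 − 0.9300 = 0.0700
  NOT r OR q = a + b − a·b on (0.0700, 0.8900) = 0.8977
  NOT (NOT r OR q) = 1 − 0.8977 = 0.1023
  (q OR (p AND q)) OR NOT (NOT r OR q) = a + b − a·b on (0.9243, 0.1023) = 0.9320
  → value = 0.9320
Under Łukasiewicz:
  p AND q = max(0, a+b−1) on (0.35, 0.89) = 0.24
  q OR (p AND q) = min(1, a+b) on (0.89, 0.24) = 1.00
  NOT r = 1 − 0.93 = 0.07
  NOT r OR q = min(1, a+b) on (0.07, 0.89) = 0.96
  NOT (NOT r OR q) = 1 − 0.96 = 0.04
  (q OR (p AND q)) OR NOT (NOT r OR q) = min(1, a+b) on (1.00, 0.04) = 1.00
  → value = 1.0000
|0.9320 − 1.0000| = 0.068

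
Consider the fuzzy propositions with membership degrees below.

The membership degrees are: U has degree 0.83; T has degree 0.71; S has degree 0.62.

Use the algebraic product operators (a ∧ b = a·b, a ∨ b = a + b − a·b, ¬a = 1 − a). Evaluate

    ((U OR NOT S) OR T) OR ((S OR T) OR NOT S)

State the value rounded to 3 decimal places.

NOT S = 1 − 0.6200 = 0.3800
U OR NOT S = a + b − a·b on (0.8300, 0.3800) = 0.8946
(U OR NOT S) OR T = a + b − a·b on (0.8946, 0.7100) = 0.9694
S OR T = a + b − a·b on (0.6200, 0.7100) = 0.8898
NOT S = 1 − 0.6200 = 0.3800
(S OR T) OR NOT S = a + b − a·b on (0.8898, 0.3800) = 0.9317
((U OR NOT S) OR T) OR ((S OR T) OR NOT S) = a + b − a·b on (0.9694, 0.9317) = 0.9979

0.998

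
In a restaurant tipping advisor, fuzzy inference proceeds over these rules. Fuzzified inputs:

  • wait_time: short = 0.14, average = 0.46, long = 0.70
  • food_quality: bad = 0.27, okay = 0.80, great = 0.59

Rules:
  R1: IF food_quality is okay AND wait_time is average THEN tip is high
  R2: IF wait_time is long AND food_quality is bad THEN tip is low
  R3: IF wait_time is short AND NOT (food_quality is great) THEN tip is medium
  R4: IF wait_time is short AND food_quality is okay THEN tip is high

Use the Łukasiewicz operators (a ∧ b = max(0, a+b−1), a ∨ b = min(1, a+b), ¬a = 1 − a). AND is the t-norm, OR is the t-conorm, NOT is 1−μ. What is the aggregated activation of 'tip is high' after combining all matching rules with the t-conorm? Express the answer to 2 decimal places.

0.26

R1: okay=0.80, average=0.46; AND[max(0, a+b−1)] → w = 0.26
R2: long=0.70, bad=0.27; AND[max(0, a+b−1)] → w = 0.00
R3: short=0.14, ¬great=1−0.59=0.41; AND[max(0, a+b−1)] → w = 0.00
R4: short=0.14, okay=0.80; AND[max(0, a+b−1)] → w = 0.00
Rules with consequent 'high': {R1, R4} → strengths 0.26, 0.00
Aggregate via t-conorm [min(1, a+b)]: 0.26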